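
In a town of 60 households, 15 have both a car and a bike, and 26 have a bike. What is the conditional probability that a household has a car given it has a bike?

P(A ∩ B) = 15/60 = 1/4
P(B) = 26/60 = 13/30
P(A|B) = P(A ∩ B) / P(B) = (1/4) / (13/30) = 15/26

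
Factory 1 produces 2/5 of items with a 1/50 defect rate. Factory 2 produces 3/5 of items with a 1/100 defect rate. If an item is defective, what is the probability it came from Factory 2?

Using Bayes' theorem:
P(F1) = 2/5, P(D|F1) = 1/50
P(F2) = 3/5, P(D|F2) = 1/100
P(D) = P(D|F1)P(F1) + P(D|F2)P(F2)
     = \frac{7}{500}
P(F2|D) = P(D|F2)P(F2) / P(D)
= \frac{3}{7}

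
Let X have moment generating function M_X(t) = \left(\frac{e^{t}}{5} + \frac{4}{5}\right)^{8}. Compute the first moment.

To find E[X], compute M^(1)(0):
M^(1)(t) = \frac{8 \left(\frac{e^{t}}{5} + \frac{4}{5}\right)^{7} e^{t}}{5}
M^(1)(0) = \frac{8}{5}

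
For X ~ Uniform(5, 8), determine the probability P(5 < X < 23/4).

P(5 < X < 23/4) = ∫_{5}^{23/4} f(x) dx
where f(x) = \frac{1}{3}
= \frac{1}{4}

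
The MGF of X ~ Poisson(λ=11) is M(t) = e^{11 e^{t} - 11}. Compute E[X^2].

To find E[X^2], compute M^(2)(0):
M^(1)(t) = 11 e^{t} e^{11 e^{t} - 11}
M^(2)(t) = 121 e^{2 t} e^{11 e^{t} - 11} + 11 e^{t} e^{11 e^{t} - 11}
M^(2)(0) = 132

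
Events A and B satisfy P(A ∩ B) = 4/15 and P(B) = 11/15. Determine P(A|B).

P(A|B) = P(A ∩ B) / P(B)
= (4/15) / (11/15)
= 4/11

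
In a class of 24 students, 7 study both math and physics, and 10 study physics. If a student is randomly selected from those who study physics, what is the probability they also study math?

P(A ∩ B) = 7/24
P(B) = 10/24 = 5/12
P(A|B) = P(A ∩ B) / P(B) = (7/24) / (5/12) = 7/10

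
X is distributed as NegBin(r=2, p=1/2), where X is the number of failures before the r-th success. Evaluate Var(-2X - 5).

For X ~ NegBin(r=2, p=1/2), where X is the number of failures before the r-th success:
Var(X) = 4
Var(-2X - 5) = (-2)² × Var(X) = 4 × 4 = 16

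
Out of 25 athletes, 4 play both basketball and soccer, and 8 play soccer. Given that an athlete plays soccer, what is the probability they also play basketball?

P(A ∩ B) = 4/25
P(B) = 8/25
P(A|B) = P(A ∩ B) / P(B) = (4/25) / (8/25) = 1/2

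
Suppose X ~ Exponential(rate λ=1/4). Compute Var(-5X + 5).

For X ~ Exponential(rate λ=1/4):
Var(X) = 16
Var(-5X + 5) = (-5)² × Var(X) = 25 × 16 = 400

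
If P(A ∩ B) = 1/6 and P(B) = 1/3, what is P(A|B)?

P(A|B) = P(A ∩ B) / P(B)
= (1/6) / (1/3)
= 1/2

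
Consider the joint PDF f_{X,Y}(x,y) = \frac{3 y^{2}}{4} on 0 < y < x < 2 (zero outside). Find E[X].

f_X(x) = ∫_0^x \frac{3 y^{2}}{4} dy = \frac{x^{3}}{4}
E[X] = ∫_0^2 x × (\frac{x^{3}}{4}) dx = \frac{8}{5}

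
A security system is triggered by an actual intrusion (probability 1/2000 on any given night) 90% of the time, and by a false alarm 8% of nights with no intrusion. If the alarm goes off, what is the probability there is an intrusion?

Let D = the rare event, + = positive/flagged.
P(D) = 1/2000
P(+|D) = 90/100 = 9/10
P(+|D') = 8/100 = 2/25
P(+) = P(+|D)P(D) + P(+|D')P(D')
     = \frac{9}{10} × \frac{1}{2000} + \frac{2}{25} × \frac{1999}{2000}
     = \frac{8041}{100000}
P(D|+) = P(+|D)P(D)/P(+) = \frac{45}{8041}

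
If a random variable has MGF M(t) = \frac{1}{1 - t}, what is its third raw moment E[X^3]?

To find E[X^3], compute M^(3)(0):
M^(1)(t) = \frac{1}{\left(1 - t\right)^{2}}
M^(2)(t) = \frac{2}{\left(1 - t\right)^{3}}
M^(3)(t) = \frac{6}{\left(1 - t\right)^{4}}
M^(3)(0) = 6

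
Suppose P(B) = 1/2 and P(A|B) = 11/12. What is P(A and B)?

By definition, P(A|B) = P(A ∩ B) / P(B)
So P(A ∩ B) = P(A|B) × P(B)
= 11/12 × 1/2
= 11/24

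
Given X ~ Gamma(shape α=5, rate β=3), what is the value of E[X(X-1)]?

E[X(X-1)] = E[X² - X] = E[X²] - E[X]
E[X] = \frac{5}{3}
E[X²] = Var(X) + (E[X])² = \frac{5}{9} + (\frac{5}{3})² = \frac{10}{3}
E[X(X-1)] = \frac{10}{3} - \frac{5}{3} = \frac{5}{3}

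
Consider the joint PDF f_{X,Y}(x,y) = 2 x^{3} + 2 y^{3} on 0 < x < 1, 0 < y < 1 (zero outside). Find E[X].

E[X] = ∫_0^1 ∫_0^1 x × f(x,y) dy dx
= ∫_0^1 ∫_0^1 x × (2 x^{3} + 2 y^{3}) dy dx
= \frac{13}{20}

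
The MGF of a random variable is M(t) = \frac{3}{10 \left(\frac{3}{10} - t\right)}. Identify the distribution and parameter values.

The MGF M(t) = \frac{3}{10 \left(\frac{3}{10} - t\right)} is the standard form for the Exponential distribution.
Comparing with the known MGF formula identifies: Exponential(rate λ=3/10)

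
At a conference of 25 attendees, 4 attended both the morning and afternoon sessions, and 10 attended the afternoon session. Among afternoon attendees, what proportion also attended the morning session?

P(A ∩ B) = 4/25
P(B) = 10/25 = 2/5
P(A|B) = P(A ∩ B) / P(B) = (4/25) / (2/5) = 2/5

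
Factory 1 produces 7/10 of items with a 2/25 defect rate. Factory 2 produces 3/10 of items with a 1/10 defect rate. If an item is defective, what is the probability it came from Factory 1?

Using Bayes' theorem:
P(F1) = 7/10, P(D|F1) = 2/25
P(F2) = 3/10, P(D|F2) = 1/10
P(D) = P(D|F1)P(F1) + P(D|F2)P(F2)
     = \frac{43}{500}
P(F1|D) = P(D|F1)P(F1) / P(D)
= \frac{28}{43}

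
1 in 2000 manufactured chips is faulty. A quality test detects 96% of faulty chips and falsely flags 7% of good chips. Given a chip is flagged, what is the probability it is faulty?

Let D = the rare event, + = positive/flagged.
P(D) = 1/2000
P(+|D) = 96/100 = 24/25
P(+|D') = 7/100
P(+) = P(+|D)P(D) + P(+|D')P(D')
     = \frac{24}{25} × \frac{1}{2000} + \frac{7}{100} × \frac{1999}{2000}
     = \frac{14089}{200000}
P(D|+) = P(+|D)P(D)/P(+) = \frac{96}{14089}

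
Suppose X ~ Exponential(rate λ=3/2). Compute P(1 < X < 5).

P(1 < X < 5) = ∫_{1}^{5} f(x) dx
where f(x) = \frac{3 e^{- \frac{3 x}{2}}}{2}
= - \frac{1 - e^{6}}{e^{\frac{15}{2}}}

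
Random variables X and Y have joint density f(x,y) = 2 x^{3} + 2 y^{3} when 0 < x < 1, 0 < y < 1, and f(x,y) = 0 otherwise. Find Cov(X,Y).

E[XY] = ∫∫ xy × f(x,y) dx dy = \frac{2}{5}
E[X] = \frac{13}{20}
E[Y] = \frac{13}{20}
Cov(X,Y) = E[XY] - E[X]E[Y] = - \frac{9}{400}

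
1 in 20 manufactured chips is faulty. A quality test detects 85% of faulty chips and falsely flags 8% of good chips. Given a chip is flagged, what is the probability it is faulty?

Let D = the rare event, + = positive/flagged.
P(D) = 1/20
P(+|D) = 85/100 = 17/20
P(+|D') = 8/100 = 2/25
P(+) = P(+|D)P(D) + P(+|D')P(D')
     = \frac{17}{20} × \frac{1}{20} + \frac{2}{25} × \frac{19}{20}
     = \frac{237}{2000}
P(D|+) = P(+|D)P(D)/P(+) = \frac{85}{237}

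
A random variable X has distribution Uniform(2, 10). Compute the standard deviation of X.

For X ~ Uniform(2, 10):
Var(X) = \frac{16}{3}
SD(X) = √(Var(X)) = √(\frac{16}{3}) = \frac{4 \sqrt{3}}{3}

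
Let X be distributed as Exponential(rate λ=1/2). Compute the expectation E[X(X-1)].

E[X(X-1)] = E[X² - X] = E[X²] - E[X]
E[X] = 2
E[X²] = Var(X) + (E[X])² = 4 + (2)² = 8
E[X(X-1)] = 8 - 2 = 6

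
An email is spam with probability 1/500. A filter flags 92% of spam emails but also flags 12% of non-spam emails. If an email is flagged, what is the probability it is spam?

Let D = the rare event, + = positive/flagged.
P(D) = 1/500
P(+|D) = 92/100 = 23/25
P(+|D') = 12/100 = 3/25
P(+) = P(+|D)P(D) + P(+|D')P(D')
     = \frac{23}{25} × \frac{1}{500} + \frac{3}{25} × \frac{499}{500}
     = \frac{76}{625}
P(D|+) = P(+|D)P(D)/P(+) = \frac{23}{1520}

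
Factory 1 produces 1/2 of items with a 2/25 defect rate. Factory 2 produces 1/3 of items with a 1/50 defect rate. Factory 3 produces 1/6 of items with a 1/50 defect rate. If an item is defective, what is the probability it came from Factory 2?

Using Bayes' theorem:
P(F1) = 1/2, P(D|F1) = 2/25
P(F2) = 1/3, P(D|F2) = 1/50
P(F3) = 1/6, P(D|F3) = 1/50
P(D) = P(D|F1)P(F1) + P(D|F2)P(F2) + P(D|F3)P(F3)
     = \frac{1}{20}
P(F2|D) = P(D|F2)P(F2) / P(D)
= \frac{2}{15}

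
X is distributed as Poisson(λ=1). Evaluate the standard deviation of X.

For X ~ Poisson(λ=1):
Var(X) = 1
SD(X) = √(Var(X)) = √(1) = 1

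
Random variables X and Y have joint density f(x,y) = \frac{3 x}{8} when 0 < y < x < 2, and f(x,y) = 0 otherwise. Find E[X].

f_X(x) = ∫_0^x \frac{3 x}{8} dy = \frac{3 x^{2}}{8}
E[X] = ∫_0^2 x × (\frac{3 x^{2}}{8}) dx = \frac{3}{2}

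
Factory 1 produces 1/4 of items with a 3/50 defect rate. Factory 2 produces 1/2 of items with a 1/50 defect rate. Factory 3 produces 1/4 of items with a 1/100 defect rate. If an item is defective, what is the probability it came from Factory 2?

Using Bayes' theorem:
P(F1) = 1/4, P(D|F1) = 3/50
P(F2) = 1/2, P(D|F2) = 1/50
P(F3) = 1/4, P(D|F3) = 1/100
P(D) = P(D|F1)P(F1) + P(D|F2)P(F2) + P(D|F3)P(F3)
     = \frac{11}{400}
P(F2|D) = P(D|F2)P(F2) / P(D)
= \frac{4}{11}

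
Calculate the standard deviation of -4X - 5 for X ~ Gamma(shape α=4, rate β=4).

For X ~ Gamma(shape α=4, rate β=4):
Var(X) = \frac{1}{4}
SD(X) = √(Var(X)) = √(\frac{1}{4}) = \frac{1}{2}
SD(-4X - 5) = |-4| × SD(X) = 4 × \frac{1}{2} = 2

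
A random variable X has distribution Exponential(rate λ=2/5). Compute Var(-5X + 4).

For X ~ Exponential(rate λ=2/5):
Var(X) = \frac{25}{4}
Var(-5X + 4) = (-5)² × Var(X) = 25 × \frac{25}{4} = \frac{625}{4}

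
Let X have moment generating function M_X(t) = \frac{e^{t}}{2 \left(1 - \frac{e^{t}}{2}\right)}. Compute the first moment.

To find E[X], compute M^(1)(0):
M^(1)(t) = \frac{e^{t}}{2 \left(1 - \frac{e^{t}}{2}\right)} + \frac{e^{2 t}}{4 \left(1 - \frac{e^{t}}{2}\right)^{2}}
M^(1)(0) = 2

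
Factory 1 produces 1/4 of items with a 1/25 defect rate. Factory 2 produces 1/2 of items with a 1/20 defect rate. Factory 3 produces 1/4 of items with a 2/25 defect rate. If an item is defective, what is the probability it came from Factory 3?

Using Bayes' theorem:
P(F1) = 1/4, P(D|F1) = 1/25
P(F2) = 1/2, P(D|F2) = 1/20
P(F3) = 1/4, P(D|F3) = 2/25
P(D) = P(D|F1)P(F1) + P(D|F2)P(F2) + P(D|F3)P(F3)
     = \frac{11}{200}
P(F3|D) = P(D|F3)P(F3) / P(D)
= \frac{4}{11}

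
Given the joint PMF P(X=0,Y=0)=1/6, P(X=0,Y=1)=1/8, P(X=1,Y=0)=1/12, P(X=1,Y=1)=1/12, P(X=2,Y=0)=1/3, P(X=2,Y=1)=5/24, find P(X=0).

P(X=0) = P(X=0,Y=0) + P(X=0,Y=1)
= 1/6 + 1/8
= 7/24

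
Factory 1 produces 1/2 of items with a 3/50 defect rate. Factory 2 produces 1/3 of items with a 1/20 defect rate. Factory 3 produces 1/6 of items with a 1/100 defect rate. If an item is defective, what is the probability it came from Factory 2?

Using Bayes' theorem:
P(F1) = 1/2, P(D|F1) = 3/50
P(F2) = 1/3, P(D|F2) = 1/20
P(F3) = 1/6, P(D|F3) = 1/100
P(D) = P(D|F1)P(F1) + P(D|F2)P(F2) + P(D|F3)P(F3)
     = \frac{29}{600}
P(F2|D) = P(D|F2)P(F2) / P(D)
= \frac{10}{29}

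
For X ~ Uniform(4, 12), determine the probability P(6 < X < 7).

P(6 < X < 7) = ∫_{6}^{7} f(x) dx
where f(x) = \frac{1}{8}
= \frac{1}{8}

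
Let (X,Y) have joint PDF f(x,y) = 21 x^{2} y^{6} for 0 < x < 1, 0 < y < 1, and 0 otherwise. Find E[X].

E[X] = ∫_0^1 ∫_0^1 x × f(x,y) dy dx
= ∫_0^1 ∫_0^1 x × (21 x^{2} y^{6}) dy dx
= \frac{3}{4}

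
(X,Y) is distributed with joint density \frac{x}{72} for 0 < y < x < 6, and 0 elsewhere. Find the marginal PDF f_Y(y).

f_Y(y) = ∫_y^6 \frac{x}{72} dx = \frac{1}{4} - \frac{y^{2}}{144}
for 0 < y < 6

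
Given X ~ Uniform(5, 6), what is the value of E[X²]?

Using the identity E[X²] = Var(X) + (E[X])²:
E[X] = \frac{11}{2}
Var(X) = \frac{1}{12}
E[X²] = \frac{1}{12} + (\frac{11}{2})²
= \frac{91}{3}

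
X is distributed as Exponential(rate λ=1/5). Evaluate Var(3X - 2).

For X ~ Exponential(rate λ=1/5):
Var(X) = 25
Var(3X - 2) = (3)² × Var(X) = 9 × 25 = 225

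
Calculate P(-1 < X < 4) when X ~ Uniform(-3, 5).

P(-1 < X < 4) = ∫_{-1}^{4} f(x) dx
where f(x) = \frac{1}{8}
= \frac{5}{8}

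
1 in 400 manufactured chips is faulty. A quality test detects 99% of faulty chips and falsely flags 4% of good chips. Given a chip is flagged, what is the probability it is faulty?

Let D = the rare event, + = positive/flagged.
P(D) = 1/400
P(+|D) = 99/100
P(+|D') = 4/100 = 1/25
P(+) = P(+|D)P(D) + P(+|D')P(D')
     = \frac{99}{100} × \frac{1}{400} + \frac{1}{25} × \frac{399}{400}
     = \frac{339}{8000}
P(D|+) = P(+|D)P(D)/P(+) = \frac{33}{565}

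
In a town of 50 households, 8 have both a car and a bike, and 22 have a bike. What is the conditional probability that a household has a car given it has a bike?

P(A ∩ B) = 8/50 = 4/25
P(B) = 22/50 = 11/25
P(A|B) = P(A ∩ B) / P(B) = (4/25) / (11/25) = 4/11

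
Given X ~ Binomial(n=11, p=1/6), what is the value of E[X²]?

Using the identity E[X²] = Var(X) + (E[X])²:
E[X] = \frac{11}{6}
Var(X) = \frac{55}{36}
E[X²] = \frac{55}{36} + (\frac{11}{6})²
= \frac{44}{9}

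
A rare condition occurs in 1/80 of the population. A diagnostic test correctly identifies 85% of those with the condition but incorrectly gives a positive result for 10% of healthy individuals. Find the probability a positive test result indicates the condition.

Let D = the rare event, + = positive/flagged.
P(D) = 1/80
P(+|D) = 85/100 = 17/20
P(+|D') = 10/100 = 1/10
P(+) = P(+|D)P(D) + P(+|D')P(D')
     = \frac{17}{20} × \frac{1}{80} + \frac{1}{10} × \frac{79}{80}
     = \frac{7}{64}
P(D|+) = P(+|D)P(D)/P(+) = \frac{17}{175}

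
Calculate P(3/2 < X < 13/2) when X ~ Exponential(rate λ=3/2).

P(3/2 < X < 13/2) = ∫_{3/2}^{13/2} f(x) dx
where f(x) = \frac{3 e^{- \frac{3 x}{2}}}{2}
= - \frac{1 - e^{\frac{15}{2}}}{e^{\frac{39}{4}}}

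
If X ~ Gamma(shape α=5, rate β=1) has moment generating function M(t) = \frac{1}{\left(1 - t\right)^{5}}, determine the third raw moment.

To find E[X^3], compute M^(3)(0):
M^(1)(t) = \frac{5}{\left(1 - t\right)^{6}}
M^(2)(t) = \frac{30}{\left(1 - t\right)^{7}}
M^(3)(t) = \frac{210}{\left(1 - t\right)^{8}}
M^(3)(0) = 210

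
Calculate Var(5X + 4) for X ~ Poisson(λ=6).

For X ~ Poisson(λ=6):
Var(X) = 6
Var(5X + 4) = (5)² × Var(X) = 25 × 6 = 150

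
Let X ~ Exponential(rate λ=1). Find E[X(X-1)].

E[X(X-1)] = E[X² - X] = E[X²] - E[X]
E[X] = 1
E[X²] = Var(X) + (E[X])² = 1 + (1)² = 2
E[X(X-1)] = 2 - 1 = 1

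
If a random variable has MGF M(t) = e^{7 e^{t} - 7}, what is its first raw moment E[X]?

To find E[X], compute M^(1)(0):
M^(1)(t) = 7 e^{t} e^{7 e^{t} - 7}
M^(1)(0) = 7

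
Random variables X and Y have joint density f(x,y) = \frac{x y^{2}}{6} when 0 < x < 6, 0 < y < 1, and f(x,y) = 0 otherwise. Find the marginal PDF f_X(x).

f_X(x) = ∫_0^1 f(x,y) dy
= ∫_0^1 \frac{x y^{2}}{6} dy
= \frac{x}{18} for 0 < x < 6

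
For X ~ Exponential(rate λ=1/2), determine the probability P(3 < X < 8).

P(3 < X < 8) = ∫_{3}^{8} f(x) dx
where f(x) = \frac{e^{- \frac{x}{2}}}{2}
= - \frac{1}{e^{4}} + e^{- \frac{3}{2}}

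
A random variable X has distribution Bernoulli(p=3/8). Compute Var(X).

For X ~ Bernoulli(p=3/8):
Var(X) = \frac{15}{64}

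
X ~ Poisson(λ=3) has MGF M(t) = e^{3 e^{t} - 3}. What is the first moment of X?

To find E[X], compute M^(1)(0):
M^(1)(t) = 3 e^{t} e^{3 e^{t} - 3}
M^(1)(0) = 3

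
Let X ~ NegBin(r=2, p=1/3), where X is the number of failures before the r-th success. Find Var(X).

For X ~ NegBin(r=2, p=1/3), where X is the number of failures before the r-th success:
Var(X) = 12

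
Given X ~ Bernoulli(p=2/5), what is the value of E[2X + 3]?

For X ~ Bernoulli(p=2/5):
E[X] = \frac{2}{5}
E[2X + 3] = 2 × E[X] + 3 = \frac{19}{5}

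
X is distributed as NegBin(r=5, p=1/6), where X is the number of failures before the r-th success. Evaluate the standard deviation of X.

For X ~ NegBin(r=5, p=1/6), where X is the number of failures before the r-th success:
Var(X) = 150
SD(X) = √(Var(X)) = √(150) = 5 \sqrt{6}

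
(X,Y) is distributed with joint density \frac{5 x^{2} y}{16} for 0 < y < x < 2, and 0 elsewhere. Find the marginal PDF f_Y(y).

f_Y(y) = ∫_y^2 \frac{5 x^{2} y}{16} dx = \frac{5 y \left(8 - y^{3}\right)}{48}
for 0 < y < 2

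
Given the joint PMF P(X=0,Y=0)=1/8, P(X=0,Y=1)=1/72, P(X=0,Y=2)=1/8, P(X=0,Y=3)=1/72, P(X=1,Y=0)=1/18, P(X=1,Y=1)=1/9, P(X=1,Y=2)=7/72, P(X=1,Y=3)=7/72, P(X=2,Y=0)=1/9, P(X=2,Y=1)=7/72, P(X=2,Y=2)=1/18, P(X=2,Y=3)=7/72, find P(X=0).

P(X=0) = P(X=0,Y=0) + P(X=0,Y=1) + P(X=0,Y=2) + P(X=0,Y=3)
= 1/8 + 1/72 + 1/8 + 1/72
= 5/18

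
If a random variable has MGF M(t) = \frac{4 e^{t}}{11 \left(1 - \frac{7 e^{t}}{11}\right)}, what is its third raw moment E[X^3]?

To find E[X^3], compute M^(3)(0):
M^(1)(t) = \frac{4 e^{t}}{11 \left(1 - \frac{7 e^{t}}{11}\right)} + \frac{28 e^{2 t}}{121 \left(1 - \frac{7 e^{t}}{11}\right)^{2}}
M^(2)(t) = \frac{4 e^{t}}{11 \left(1 - \frac{7 e^{t}}{11}\right)} + \frac{84 e^{2 t}}{121 \left(1 - \frac{7 e^{t}}{11}\right)^{2}} + \frac{392 e^{3 t}}{1331 \left(1 - \frac{7 e^{t}}{11}\right)^{3}}
M^(3)(t) = \frac{4 e^{t}}{11 \left(1 - \frac{7 e^{t}}{11}\right)} + \frac{196 e^{2 t}}{121 \left(1 - \frac{7 e^{t}}{11}\right)^{2}} + \frac{2352 e^{3 t}}{1331 \left(1 - \frac{7 e^{t}}{11}\right)^{3}} + \frac{8232 e^{4 t}}{14641 \left(1 - \frac{7 e^{t}}{11}\right)^{4}}
M^(3)(0) = \frac{2629}{32}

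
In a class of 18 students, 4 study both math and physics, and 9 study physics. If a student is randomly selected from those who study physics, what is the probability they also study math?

P(A ∩ B) = 4/18 = 2/9
P(B) = 9/18 = 1/2
P(A|B) = P(A ∩ B) / P(B) = (2/9) / (1/2) = 4/9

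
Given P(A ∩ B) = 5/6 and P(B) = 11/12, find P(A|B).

P(A|B) = P(A ∩ B) / P(B)
= (5/6) / (11/12)
= 10/11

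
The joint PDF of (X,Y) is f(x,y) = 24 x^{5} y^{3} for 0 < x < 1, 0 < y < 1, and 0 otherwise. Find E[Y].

E[Y] = ∫_0^1 ∫_0^1 y × f(x,y) dx dy
= \frac{4}{5}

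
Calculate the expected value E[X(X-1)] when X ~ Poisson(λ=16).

E[X(X-1)] = E[X² - X] = E[X²] - E[X]
E[X] = 16
E[X²] = Var(X) + (E[X])² = 16 + (16)² = 272
E[X(X-1)] = 272 - 16 = 256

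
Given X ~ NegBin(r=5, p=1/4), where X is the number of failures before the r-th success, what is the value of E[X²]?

Using the identity E[X²] = Var(X) + (E[X])²:
E[X] = 15
Var(X) = 60
E[X²] = 60 + (15)²
= 285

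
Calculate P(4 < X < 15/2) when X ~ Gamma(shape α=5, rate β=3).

P(4 < X < 15/2) = ∫_{4}^{15/2} f(x) dx
where f(x) = \frac{81 x^{4} e^{- 3 x}}{8}
= - \frac{1645283}{128 e^{\frac{45}{2}}} + \frac{1237}{e^{12}}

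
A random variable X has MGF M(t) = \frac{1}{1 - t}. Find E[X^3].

To find E[X^3], compute M^(3)(0):
M^(1)(t) = \frac{1}{\left(1 - t\right)^{2}}
M^(2)(t) = \frac{2}{\left(1 - t\right)^{3}}
M^(3)(t) = \frac{6}{\left(1 - t\right)^{4}}
M^(3)(0) = 6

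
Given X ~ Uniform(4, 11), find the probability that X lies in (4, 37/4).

P(4 < X < 37/4) = ∫_{4}^{37/4} f(x) dx
where f(x) = \frac{1}{7}
= \frac{3}{4}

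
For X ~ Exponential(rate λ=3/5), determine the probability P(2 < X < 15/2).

P(2 < X < 15/2) = ∫_{2}^{15/2} f(x) dx
where f(x) = \frac{3 e^{- \frac{3 x}{5}}}{5}
= - \frac{1}{e^{\frac{9}{2}}} + e^{- \frac{6}{5}}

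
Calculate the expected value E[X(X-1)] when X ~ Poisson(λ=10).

E[X(X-1)] = E[X² - X] = E[X²] - E[X]
E[X] = 10
E[X²] = Var(X) + (E[X])² = 10 + (10)² = 110
E[X(X-1)] = 110 - 10 = 100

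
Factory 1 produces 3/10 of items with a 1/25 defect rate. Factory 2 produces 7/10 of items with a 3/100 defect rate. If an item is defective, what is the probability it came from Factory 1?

Using Bayes' theorem:
P(F1) = 3/10, P(D|F1) = 1/25
P(F2) = 7/10, P(D|F2) = 3/100
P(D) = P(D|F1)P(F1) + P(D|F2)P(F2)
     = \frac{33}{1000}
P(F1|D) = P(D|F1)P(F1) / P(D)
= \frac{4}{11}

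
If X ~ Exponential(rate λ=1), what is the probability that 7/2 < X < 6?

P(7/2 < X < 6) = ∫_{7/2}^{6} f(x) dx
where f(x) = e^{- x}
= - \frac{1}{e^{6}} + e^{- \frac{7}{2}}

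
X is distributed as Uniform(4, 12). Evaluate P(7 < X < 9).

P(7 < X < 9) = ∫_{7}^{9} f(x) dx
where f(x) = \frac{1}{8}
= \frac{1}{4}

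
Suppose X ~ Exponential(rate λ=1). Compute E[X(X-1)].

E[X(X-1)] = E[X² - X] = E[X²] - E[X]
E[X] = 1
E[X²] = Var(X) + (E[X])² = 1 + (1)² = 2
E[X(X-1)] = 2 - 1 = 1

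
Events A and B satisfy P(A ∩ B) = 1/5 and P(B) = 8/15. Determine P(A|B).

P(A|B) = P(A ∩ B) / P(B)
= (1/5) / (8/15)
= 3/8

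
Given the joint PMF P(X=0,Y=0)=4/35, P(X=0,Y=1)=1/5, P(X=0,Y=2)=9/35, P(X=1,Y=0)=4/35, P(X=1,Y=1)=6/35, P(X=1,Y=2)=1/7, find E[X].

First find marginal of X:
P(X=0) = 4/7
P(X=1) = 3/7
E[X] = 0 × 4/7 + 1 × 3/7 = 3/7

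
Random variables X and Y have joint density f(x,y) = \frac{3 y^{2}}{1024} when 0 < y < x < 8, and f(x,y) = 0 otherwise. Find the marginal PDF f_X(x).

f_X(x) = ∫_0^x \frac{3 y^{2}}{1024} dy = \frac{x^{3}}{1024}
for 0 < x < 8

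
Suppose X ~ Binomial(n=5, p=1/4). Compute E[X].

For X ~ Binomial(n=5, p=1/4), the expected value is:
E[X] = \frac{5}{4}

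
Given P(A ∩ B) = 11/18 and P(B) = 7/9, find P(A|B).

P(A|B) = P(A ∩ B) / P(B)
= (11/18) / (7/9)
= 11/14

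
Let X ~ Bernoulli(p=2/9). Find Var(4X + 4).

For X ~ Bernoulli(p=2/9):
Var(X) = \frac{14}{81}
Var(4X + 4) = (4)² × Var(X) = 16 × \frac{14}{81} = \frac{224}{81}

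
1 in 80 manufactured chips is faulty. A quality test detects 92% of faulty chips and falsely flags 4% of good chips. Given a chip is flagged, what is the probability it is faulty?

Let D = the rare event, + = positive/flagged.
P(D) = 1/80
P(+|D) = 92/100 = 23/25
P(+|D') = 4/100 = 1/25
P(+) = P(+|D)P(D) + P(+|D')P(D')
     = \frac{23}{25} × \frac{1}{80} + \frac{1}{25} × \frac{79}{80}
     = \frac{51}{1000}
P(D|+) = P(+|D)P(D)/P(+) = \frac{23}{102}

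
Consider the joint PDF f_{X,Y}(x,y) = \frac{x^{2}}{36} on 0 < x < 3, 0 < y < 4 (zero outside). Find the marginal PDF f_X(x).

f_X(x) = ∫_0^4 f(x,y) dy
= ∫_0^4 \frac{x^{2}}{36} dy
= \frac{x^{2}}{9} for 0 < x < 3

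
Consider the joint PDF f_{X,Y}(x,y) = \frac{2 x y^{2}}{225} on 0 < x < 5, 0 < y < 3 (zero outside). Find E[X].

f_X(x) = ∫_0^3 \frac{2 x y^{2}}{225} dy = \frac{2 x}{25}
E[X] = ∫_0^5 x × (\frac{2 x}{25}) dx = \frac{10}{3}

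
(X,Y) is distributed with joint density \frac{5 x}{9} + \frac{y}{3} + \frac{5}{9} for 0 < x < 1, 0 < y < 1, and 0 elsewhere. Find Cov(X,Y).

E[XY] = ∫∫ xy × f(x,y) dx dy = \frac{31}{108}
E[X] = \frac{59}{108}
E[Y] = \frac{19}{36}
Cov(X,Y) = E[XY] - E[X]E[Y] = - \frac{5}{3888}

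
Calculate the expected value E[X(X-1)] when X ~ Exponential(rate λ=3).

E[X(X-1)] = E[X² - X] = E[X²] - E[X]
E[X] = \frac{1}{3}
E[X²] = Var(X) + (E[X])² = \frac{1}{9} + (\frac{1}{3})² = \frac{2}{9}
E[X(X-1)] = \frac{2}{9} - \frac{1}{3} = - \frac{1}{9}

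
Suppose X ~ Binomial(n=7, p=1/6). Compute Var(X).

For X ~ Binomial(n=7, p=1/6):
Var(X) = \frac{35}{36}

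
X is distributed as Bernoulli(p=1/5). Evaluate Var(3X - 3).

For X ~ Bernoulli(p=1/5):
Var(X) = \frac{4}{25}
Var(3X - 3) = (3)² × Var(X) = 9 × \frac{4}{25} = \frac{36}{25}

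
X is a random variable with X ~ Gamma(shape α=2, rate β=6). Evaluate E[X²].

Using the identity E[X²] = Var(X) + (E[X])²:
E[X] = \frac{1}{3}
Var(X) = \frac{1}{18}
E[X²] = \frac{1}{18} + (\frac{1}{3})²
= \frac{1}{6}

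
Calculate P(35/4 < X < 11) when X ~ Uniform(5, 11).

P(35/4 < X < 11) = ∫_{35/4}^{11} f(x) dx
where f(x) = \frac{1}{6}
= \frac{3}{8}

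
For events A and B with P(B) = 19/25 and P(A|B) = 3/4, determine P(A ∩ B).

By definition, P(A|B) = P(A ∩ B) / P(B)
So P(A ∩ B) = P(A|B) × P(B)
= 3/4 × 19/25
= 57/100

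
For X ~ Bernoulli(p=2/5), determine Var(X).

For X ~ Bernoulli(p=2/5):
Var(X) = \frac{6}{25}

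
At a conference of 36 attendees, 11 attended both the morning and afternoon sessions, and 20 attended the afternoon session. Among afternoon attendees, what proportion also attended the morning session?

P(A ∩ B) = 11/36
P(B) = 20/36 = 5/9
P(A|B) = P(A ∩ B) / P(B) = (11/36) / (5/9) = 11/20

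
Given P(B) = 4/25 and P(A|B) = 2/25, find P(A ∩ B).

By definition, P(A|B) = P(A ∩ B) / P(B)
So P(A ∩ B) = P(A|B) × P(B)
= 2/25 × 4/25
= 8/625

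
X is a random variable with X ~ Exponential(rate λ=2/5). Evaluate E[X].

For X ~ Exponential(rate λ=2/5), the expected value is:
E[X] = \frac{5}{2}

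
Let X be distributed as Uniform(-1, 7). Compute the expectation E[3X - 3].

For X ~ Uniform(-1, 7):
E[X] = 3
E[3X - 3] = 3 × E[X] - 3 = 6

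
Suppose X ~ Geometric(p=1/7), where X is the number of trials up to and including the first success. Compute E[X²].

Using the identity E[X²] = Var(X) + (E[X])²:
E[X] = 7
Var(X) = 42
E[X²] = 42 + (7)²
= 91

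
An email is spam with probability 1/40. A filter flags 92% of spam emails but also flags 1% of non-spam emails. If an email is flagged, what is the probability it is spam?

Let D = the rare event, + = positive/flagged.
P(D) = 1/40
P(+|D) = 92/100 = 23/25
P(+|D') = 1/100
P(+) = P(+|D)P(D) + P(+|D')P(D')
     = \frac{23}{25} × \frac{1}{40} + \frac{1}{100} × \frac{39}{40}
     = \frac{131}{4000}
P(D|+) = P(+|D)P(D)/P(+) = \frac{92}{131}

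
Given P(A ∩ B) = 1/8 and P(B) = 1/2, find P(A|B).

P(A|B) = P(A ∩ B) / P(B)
= (1/8) / (1/2)
= 1/4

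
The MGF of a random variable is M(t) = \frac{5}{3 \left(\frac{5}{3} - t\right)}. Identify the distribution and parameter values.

The MGF M(t) = \frac{5}{3 \left(\frac{5}{3} - t\right)} is the standard form for the Exponential distribution.
Comparing with the known MGF formula identifies: Exponential(rate λ=5/3)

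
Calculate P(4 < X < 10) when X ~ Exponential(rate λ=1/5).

P(4 < X < 10) = ∫_{4}^{10} f(x) dx
where f(x) = \frac{e^{- \frac{x}{5}}}{5}
= - \frac{1}{e^{2}} + e^{- \frac{4}{5}}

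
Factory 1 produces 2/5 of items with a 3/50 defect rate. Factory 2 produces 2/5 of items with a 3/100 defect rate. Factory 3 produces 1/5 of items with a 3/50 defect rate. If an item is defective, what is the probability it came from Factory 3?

Using Bayes' theorem:
P(F1) = 2/5, P(D|F1) = 3/50
P(F2) = 2/5, P(D|F2) = 3/100
P(F3) = 1/5, P(D|F3) = 3/50
P(D) = P(D|F1)P(F1) + P(D|F2)P(F2) + P(D|F3)P(F3)
     = \frac{6}{125}
P(F3|D) = P(D|F3)P(F3) / P(D)
= \frac{1}{4}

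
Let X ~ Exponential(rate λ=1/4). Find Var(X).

For X ~ Exponential(rate λ=1/4):
Var(X) = 16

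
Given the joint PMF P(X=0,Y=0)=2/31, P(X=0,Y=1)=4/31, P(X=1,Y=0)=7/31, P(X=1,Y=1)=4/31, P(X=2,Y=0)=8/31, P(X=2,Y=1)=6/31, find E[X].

First find marginal of X:
P(X=0) = 6/31
P(X=1) = 11/31
P(X=2) = 14/31
E[X] = 0 × 6/31 + 1 × 11/31 + 2 × 14/31 = 39/31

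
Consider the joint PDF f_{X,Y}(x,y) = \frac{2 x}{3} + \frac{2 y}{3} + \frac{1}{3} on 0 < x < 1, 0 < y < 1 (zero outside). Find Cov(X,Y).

E[XY] = ∫∫ xy × f(x,y) dx dy = \frac{11}{36}
E[X] = \frac{5}{9}
E[Y] = \frac{5}{9}
Cov(X,Y) = E[XY] - E[X]E[Y] = - \frac{1}{324}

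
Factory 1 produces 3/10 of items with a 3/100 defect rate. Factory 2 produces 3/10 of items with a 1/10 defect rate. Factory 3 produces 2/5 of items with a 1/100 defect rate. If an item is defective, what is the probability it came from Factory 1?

Using Bayes' theorem:
P(F1) = 3/10, P(D|F1) = 3/100
P(F2) = 3/10, P(D|F2) = 1/10
P(F3) = 2/5, P(D|F3) = 1/100
P(D) = P(D|F1)P(F1) + P(D|F2)P(F2) + P(D|F3)P(F3)
     = \frac{43}{1000}
P(F1|D) = P(D|F1)P(F1) / P(D)
= \frac{9}{43}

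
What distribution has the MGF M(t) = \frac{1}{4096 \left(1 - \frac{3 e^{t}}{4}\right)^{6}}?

The MGF M(t) = \frac{1}{4096 \left(1 - \frac{3 e^{t}}{4}\right)^{6}} is the standard form for the NegativeBinomial distribution.
Comparing with the known MGF formula identifies: NegBin(r=6, p=1/4), X = failures before r-th success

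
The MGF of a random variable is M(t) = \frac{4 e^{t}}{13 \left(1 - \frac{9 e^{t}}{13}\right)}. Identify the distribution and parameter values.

The MGF M(t) = \frac{4 e^{t}}{13 \left(1 - \frac{9 e^{t}}{13}\right)} is the standard form for the Geometric distribution.
Comparing with the known MGF formula identifies: Geometric(p=4/13), X = trial number of first success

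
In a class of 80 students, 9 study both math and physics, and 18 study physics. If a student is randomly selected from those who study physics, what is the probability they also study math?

P(A ∩ B) = 9/80
P(B) = 18/80 = 9/40
P(A|B) = P(A ∩ B) / P(B) = (9/80) / (9/40) = 1/2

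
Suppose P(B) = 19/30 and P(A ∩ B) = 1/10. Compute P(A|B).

P(A|B) = P(A ∩ B) / P(B)
= (1/10) / (19/30)
= 3/19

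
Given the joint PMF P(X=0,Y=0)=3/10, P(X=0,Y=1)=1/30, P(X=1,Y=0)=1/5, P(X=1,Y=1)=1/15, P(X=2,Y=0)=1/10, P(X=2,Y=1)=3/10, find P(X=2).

P(X=2) = P(X=2,Y=0) + P(X=2,Y=1)
= 1/10 + 3/10
= 2/5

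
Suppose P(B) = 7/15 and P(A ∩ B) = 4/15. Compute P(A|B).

P(A|B) = P(A ∩ B) / P(B)
= (4/15) / (7/15)
= 4/7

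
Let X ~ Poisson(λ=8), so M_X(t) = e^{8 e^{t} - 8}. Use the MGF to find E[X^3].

To find E[X^3], compute M^(3)(0):
M^(1)(t) = 8 e^{t} e^{8 e^{t} - 8}
M^(2)(t) = 64 e^{2 t} e^{8 e^{t} - 8} + 8 e^{t} e^{8 e^{t} - 8}
M^(3)(t) = 512 e^{3 t} e^{8 e^{t} - 8} + 192 e^{2 t} e^{8 e^{t} - 8} + 8 e^{t} e^{8 e^{t} - 8}
M^(3)(0) = 712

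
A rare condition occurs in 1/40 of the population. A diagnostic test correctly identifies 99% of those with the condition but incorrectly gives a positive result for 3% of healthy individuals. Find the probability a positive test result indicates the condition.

Let D = the rare event, + = positive/flagged.
P(D) = 1/40
P(+|D) = 99/100
P(+|D') = 3/100
P(+) = P(+|D)P(D) + P(+|D')P(D')
     = \frac{99}{100} × \frac{1}{40} + \frac{3}{100} × \frac{39}{40}
     = \frac{27}{500}
P(D|+) = P(+|D)P(D)/P(+) = \frac{11}{24}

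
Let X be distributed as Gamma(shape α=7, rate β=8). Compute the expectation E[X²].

Using the identity E[X²] = Var(X) + (E[X])²:
E[X] = \frac{7}{8}
Var(X) = \frac{7}{64}
E[X²] = \frac{7}{64} + (\frac{7}{8})²
= \frac{7}{8}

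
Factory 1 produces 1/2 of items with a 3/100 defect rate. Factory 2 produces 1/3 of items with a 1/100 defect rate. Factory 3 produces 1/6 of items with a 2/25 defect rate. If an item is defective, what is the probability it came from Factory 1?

Using Bayes' theorem:
P(F1) = 1/2, P(D|F1) = 3/100
P(F2) = 1/3, P(D|F2) = 1/100
P(F3) = 1/6, P(D|F3) = 2/25
P(D) = P(D|F1)P(F1) + P(D|F2)P(F2) + P(D|F3)P(F3)
     = \frac{19}{600}
P(F1|D) = P(D|F1)P(F1) / P(D)
= \frac{9}{19}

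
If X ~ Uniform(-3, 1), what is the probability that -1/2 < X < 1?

P(-1/2 < X < 1) = ∫_{-1/2}^{1} f(x) dx
where f(x) = \frac{1}{4}
= \frac{3}{8}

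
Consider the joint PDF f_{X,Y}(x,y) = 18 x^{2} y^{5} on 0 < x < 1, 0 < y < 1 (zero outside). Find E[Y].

E[Y] = ∫_0^1 ∫_0^1 y × f(x,y) dx dy
= \frac{6}{7}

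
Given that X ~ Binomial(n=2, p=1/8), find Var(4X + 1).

For X ~ Binomial(n=2, p=1/8):
Var(X) = \frac{7}{32}
Var(4X + 1) = (4)² × Var(X) = 16 × \frac{7}{32} = \frac{7}{2}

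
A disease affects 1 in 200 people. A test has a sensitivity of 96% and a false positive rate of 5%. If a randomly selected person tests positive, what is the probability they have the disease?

Let D = the rare event, + = positive/flagged.
P(D) = 1/200
P(+|D) = 96/100 = 24/25
P(+|D') = 5/100 = 1/20
P(+) = P(+|D)P(D) + P(+|D')P(D')
     = \frac{24}{25} × \frac{1}{200} + \frac{1}{20} × \frac{199}{200}
     = \frac{1091}{20000}
P(D|+) = P(+|D)P(D)/P(+) = \frac{96}{1091}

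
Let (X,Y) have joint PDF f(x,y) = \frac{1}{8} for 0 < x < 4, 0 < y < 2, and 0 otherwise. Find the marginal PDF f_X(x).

f_X(x) = ∫_0^2 f(x,y) dy
= ∫_0^2 \frac{1}{8} dy
= \frac{1}{4} for 0 < x < 4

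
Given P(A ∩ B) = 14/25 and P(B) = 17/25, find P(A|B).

P(A|B) = P(A ∩ B) / P(B)
= (14/25) / (17/25)
= 14/17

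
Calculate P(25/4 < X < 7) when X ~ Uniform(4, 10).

P(25/4 < X < 7) = ∫_{25/4}^{7} f(x) dx
where f(x) = \frac{1}{6}
= \frac{1}{8}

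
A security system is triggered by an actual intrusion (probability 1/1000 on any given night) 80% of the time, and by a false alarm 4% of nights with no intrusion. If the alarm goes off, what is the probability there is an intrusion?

Let D = the rare event, + = positive/flagged.
P(D) = 1/1000
P(+|D) = 80/100 = 4/5
P(+|D') = 4/100 = 1/25
P(+) = P(+|D)P(D) + P(+|D')P(D')
     = \frac{4}{5} × \frac{1}{1000} + \frac{1}{25} × \frac{999}{1000}
     = \frac{1019}{25000}
P(D|+) = P(+|D)P(D)/P(+) = \frac{20}{1019}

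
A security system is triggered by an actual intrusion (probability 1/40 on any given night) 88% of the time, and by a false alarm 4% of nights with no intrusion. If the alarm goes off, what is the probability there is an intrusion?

Let D = the rare event, + = positive/flagged.
P(D) = 1/40
P(+|D) = 88/100 = 22/25
P(+|D') = 4/100 = 1/25
P(+) = P(+|D)P(D) + P(+|D')P(D')
     = \frac{22}{25} × \frac{1}{40} + \frac{1}{25} × \frac{39}{40}
     = \frac{61}{1000}
P(D|+) = P(+|D)P(D)/P(+) = \frac{22}{61}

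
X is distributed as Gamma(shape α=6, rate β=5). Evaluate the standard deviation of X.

For X ~ Gamma(shape α=6, rate β=5):
Var(X) = \frac{6}{25}
SD(X) = √(Var(X)) = √(\frac{6}{25}) = \frac{\sqrt{6}}{5}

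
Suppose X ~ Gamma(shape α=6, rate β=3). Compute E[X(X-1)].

E[X(X-1)] = E[X² - X] = E[X²] - E[X]
E[X] = 2
E[X²] = Var(X) + (E[X])² = \frac{2}{3} + (2)² = \frac{14}{3}
E[X(X-1)] = \frac{14}{3} - 2 = \frac{8}{3}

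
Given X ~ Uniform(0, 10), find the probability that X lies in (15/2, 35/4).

P(15/2 < X < 35/4) = ∫_{15/2}^{35/4} f(x) dx
where f(x) = \frac{1}{10}
= \frac{1}{8}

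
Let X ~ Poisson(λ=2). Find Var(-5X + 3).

For X ~ Poisson(λ=2):
Var(X) = 2
Var(-5X + 3) = (-5)² × Var(X) = 25 × 2 = 50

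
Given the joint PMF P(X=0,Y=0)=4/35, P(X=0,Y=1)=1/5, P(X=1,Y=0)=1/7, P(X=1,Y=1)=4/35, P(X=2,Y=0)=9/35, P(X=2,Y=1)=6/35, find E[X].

First find marginal of X:
P(X=0) = 11/35
P(X=1) = 9/35
P(X=2) = 3/7
E[X] = 0 × 11/35 + 1 × 9/35 + 2 × 3/7 = 39/35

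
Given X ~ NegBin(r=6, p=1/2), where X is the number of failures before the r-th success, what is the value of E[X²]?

Using the identity E[X²] = Var(X) + (E[X])²:
E[X] = 6
Var(X) = 12
E[X²] = 12 + (6)²
= 48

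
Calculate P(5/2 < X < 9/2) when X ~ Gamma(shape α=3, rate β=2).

P(5/2 < X < 9/2) = ∫_{5/2}^{9/2} f(x) dx
where f(x) = 4 x^{2} e^{- 2 x}
= \frac{-101 + 37 e^{4}}{2 e^{9}}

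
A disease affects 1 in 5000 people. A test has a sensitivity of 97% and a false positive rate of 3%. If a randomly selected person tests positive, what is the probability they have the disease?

Let D = the rare event, + = positive/flagged.
P(D) = 1/5000
P(+|D) = 97/100
P(+|D') = 3/100
P(+) = P(+|D)P(D) + P(+|D')P(D')
     = \frac{97}{100} × \frac{1}{5000} + \frac{3}{100} × \frac{4999}{5000}
     = \frac{7547}{250000}
P(D|+) = P(+|D)P(D)/P(+) = \frac{97}{15094}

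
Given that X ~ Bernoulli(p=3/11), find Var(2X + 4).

For X ~ Bernoulli(p=3/11):
Var(X) = \frac{24}{121}
Var(2X + 4) = (2)² × Var(X) = 4 × \frac{24}{121} = \frac{96}{121}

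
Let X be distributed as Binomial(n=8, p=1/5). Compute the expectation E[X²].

Using the identity E[X²] = Var(X) + (E[X])²:
E[X] = \frac{8}{5}
Var(X) = \frac{32}{25}
E[X²] = \frac{32}{25} + (\frac{8}{5})²
= \frac{96}{25}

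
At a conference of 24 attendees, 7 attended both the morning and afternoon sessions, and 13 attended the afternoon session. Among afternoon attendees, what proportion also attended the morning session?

P(A ∩ B) = 7/24
P(B) = 13/24
P(A|B) = P(A ∩ B) / P(B) = (7/24) / (13/24) = 7/13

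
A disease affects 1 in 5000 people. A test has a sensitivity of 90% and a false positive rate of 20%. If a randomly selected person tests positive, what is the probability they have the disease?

Let D = the rare event, + = positive/flagged.
P(D) = 1/5000
P(+|D) = 90/100 = 9/10
P(+|D') = 20/100 = 1/5
P(+) = P(+|D)P(D) + P(+|D')P(D')
     = \frac{9}{10} × \frac{1}{5000} + \frac{1}{5} × \frac{4999}{5000}
     = \frac{10007}{50000}
P(D|+) = P(+|D)P(D)/P(+) = \frac{9}{10007}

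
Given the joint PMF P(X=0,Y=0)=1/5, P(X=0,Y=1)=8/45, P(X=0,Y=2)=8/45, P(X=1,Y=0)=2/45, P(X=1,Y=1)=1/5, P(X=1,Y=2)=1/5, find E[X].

First find marginal of X:
P(X=0) = 5/9
P(X=1) = 4/9
E[X] = 0 × 5/9 + 1 × 4/9 = 4/9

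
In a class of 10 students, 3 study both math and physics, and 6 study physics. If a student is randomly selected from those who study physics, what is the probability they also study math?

P(A ∩ B) = 3/10
P(B) = 6/10 = 3/5
P(A|B) = P(A ∩ B) / P(B) = (3/10) / (3/5) = 1/2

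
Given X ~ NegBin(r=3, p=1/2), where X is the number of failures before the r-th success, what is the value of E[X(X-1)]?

E[X(X-1)] = E[X² - X] = E[X²] - E[X]
E[X] = 3
E[X²] = Var(X) + (E[X])² = 6 + (3)² = 15
E[X(X-1)] = 15 - 3 = 12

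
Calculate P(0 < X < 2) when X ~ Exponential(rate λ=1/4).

P(0 < X < 2) = ∫_{0}^{2} f(x) dx
where f(x) = \frac{e^{- \frac{x}{4}}}{4}
= 1 - e^{- \frac{1}{2}}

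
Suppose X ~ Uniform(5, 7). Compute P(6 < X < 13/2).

P(6 < X < 13/2) = ∫_{6}^{13/2} f(x) dx
where f(x) = \frac{1}{2}
= \frac{1}{4}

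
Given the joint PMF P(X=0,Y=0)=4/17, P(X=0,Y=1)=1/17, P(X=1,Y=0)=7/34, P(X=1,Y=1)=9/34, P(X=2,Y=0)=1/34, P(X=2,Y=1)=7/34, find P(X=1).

P(X=1) = P(X=1,Y=0) + P(X=1,Y=1)
= 7/34 + 9/34
= 8/17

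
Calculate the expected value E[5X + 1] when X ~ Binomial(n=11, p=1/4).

For X ~ Binomial(n=11, p=1/4):
E[X] = \frac{11}{4}
E[5X + 1] = 5 × E[X] + 1 = \frac{59}{4}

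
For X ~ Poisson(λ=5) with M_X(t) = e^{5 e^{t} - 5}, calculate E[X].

To find E[X], compute M^(1)(0):
M^(1)(t) = 5 e^{t} e^{5 e^{t} - 5}
M^(1)(0) = 5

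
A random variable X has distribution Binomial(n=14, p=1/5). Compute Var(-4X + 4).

For X ~ Binomial(n=14, p=1/5):
Var(X) = \frac{56}{25}
Var(-4X + 4) = (-4)² × Var(X) = 16 × \frac{56}{25} = \frac{896}{25}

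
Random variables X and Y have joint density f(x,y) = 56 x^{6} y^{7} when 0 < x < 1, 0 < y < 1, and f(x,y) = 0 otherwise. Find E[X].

E[X] = ∫_0^1 ∫_0^1 x × f(x,y) dy dx
= ∫_0^1 ∫_0^1 x × (56 x^{6} y^{7}) dy dx
= \frac{7}{8}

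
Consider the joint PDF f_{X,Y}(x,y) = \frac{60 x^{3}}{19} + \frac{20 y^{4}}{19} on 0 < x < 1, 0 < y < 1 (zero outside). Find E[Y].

E[Y] = ∫_0^1 ∫_0^1 y × f(x,y) dx dy
= \frac{65}{114}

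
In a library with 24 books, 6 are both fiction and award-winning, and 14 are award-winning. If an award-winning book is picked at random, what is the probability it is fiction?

P(A ∩ B) = 6/24 = 1/4
P(B) = 14/24 = 7/12
P(A|B) = P(A ∩ B) / P(B) = (1/4) / (7/12) = 3/7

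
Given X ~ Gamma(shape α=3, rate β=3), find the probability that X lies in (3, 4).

P(3 < X < 4) = ∫_{3}^{4} f(x) dx
where f(x) = \frac{27 x^{2} e^{- 3 x}}{2}
= \frac{-170 + 101 e^{3}}{2 e^{12}}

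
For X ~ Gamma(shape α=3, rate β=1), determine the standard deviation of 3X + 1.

For X ~ Gamma(shape α=3, rate β=1):
Var(X) = 3
SD(X) = √(Var(X)) = √(3) = \sqrt{3}
SD(3X + 1) = |3| × SD(X) = 3 × \sqrt{3} = 3 \sqrt{3}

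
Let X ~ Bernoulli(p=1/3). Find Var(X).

For X ~ Bernoulli(p=1/3):
Var(X) = \frac{2}{9}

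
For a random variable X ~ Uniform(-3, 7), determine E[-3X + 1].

For X ~ Uniform(-3, 7):
E[X] = 2
E[-3X + 1] = -3 × E[X] + 1 = -5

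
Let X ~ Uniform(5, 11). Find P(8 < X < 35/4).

P(8 < X < 35/4) = ∫_{8}^{35/4} f(x) dx
where f(x) = \frac{1}{6}
= \frac{1}{8}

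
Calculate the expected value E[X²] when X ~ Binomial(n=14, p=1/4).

Using the identity E[X²] = Var(X) + (E[X])²:
E[X] = \frac{7}{2}
Var(X) = \frac{21}{8}
E[X²] = \frac{21}{8} + (\frac{7}{2})²
= \frac{119}{8}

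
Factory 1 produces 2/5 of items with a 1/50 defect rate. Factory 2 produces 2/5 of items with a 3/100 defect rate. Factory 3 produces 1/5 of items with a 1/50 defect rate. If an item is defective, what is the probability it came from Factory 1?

Using Bayes' theorem:
P(F1) = 2/5, P(D|F1) = 1/50
P(F2) = 2/5, P(D|F2) = 3/100
P(F3) = 1/5, P(D|F3) = 1/50
P(D) = P(D|F1)P(F1) + P(D|F2)P(F2) + P(D|F3)P(F3)
     = \frac{3}{125}
P(F1|D) = P(D|F1)P(F1) / P(D)
= \frac{1}{3}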